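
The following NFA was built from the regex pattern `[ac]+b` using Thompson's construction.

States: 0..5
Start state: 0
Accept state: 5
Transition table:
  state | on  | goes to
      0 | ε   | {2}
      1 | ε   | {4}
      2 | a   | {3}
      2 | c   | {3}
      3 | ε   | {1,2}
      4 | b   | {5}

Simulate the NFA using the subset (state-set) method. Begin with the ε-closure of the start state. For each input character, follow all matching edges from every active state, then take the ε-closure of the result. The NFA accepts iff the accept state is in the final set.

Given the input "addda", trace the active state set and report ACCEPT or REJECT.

Answer: REJECT

Derivation:
S₀ = ε-closure({0}) = {0,2}
'a' @ 1: {1,2,3,4}
'd' @ 2: {}  — dead — no transitions
rest 'dda' ignored (set empty)
after full input: {}  (accept=5 not in)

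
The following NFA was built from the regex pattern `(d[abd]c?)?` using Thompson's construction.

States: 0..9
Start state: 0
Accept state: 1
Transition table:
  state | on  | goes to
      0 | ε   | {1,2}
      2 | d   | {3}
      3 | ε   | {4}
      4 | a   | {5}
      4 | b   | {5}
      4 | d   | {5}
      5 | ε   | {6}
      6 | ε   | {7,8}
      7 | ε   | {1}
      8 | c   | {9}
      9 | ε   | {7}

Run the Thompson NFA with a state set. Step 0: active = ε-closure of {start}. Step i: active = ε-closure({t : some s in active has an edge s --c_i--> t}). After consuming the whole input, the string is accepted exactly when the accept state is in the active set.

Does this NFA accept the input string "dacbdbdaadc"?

Answer: REJECT

Trace:
initial (ε-close {0}): {0,1,2}
'd' @ 1: {3,4}
'a' @ 2: {1,5,6,7,8}  ✓accept
'c' @ 3: {1,7,9}  ✓accept
'b' @ 4: {}  — no active states
rest 'dbdaadc' ignored (set empty)
after full input: {}  (accept=1 not in)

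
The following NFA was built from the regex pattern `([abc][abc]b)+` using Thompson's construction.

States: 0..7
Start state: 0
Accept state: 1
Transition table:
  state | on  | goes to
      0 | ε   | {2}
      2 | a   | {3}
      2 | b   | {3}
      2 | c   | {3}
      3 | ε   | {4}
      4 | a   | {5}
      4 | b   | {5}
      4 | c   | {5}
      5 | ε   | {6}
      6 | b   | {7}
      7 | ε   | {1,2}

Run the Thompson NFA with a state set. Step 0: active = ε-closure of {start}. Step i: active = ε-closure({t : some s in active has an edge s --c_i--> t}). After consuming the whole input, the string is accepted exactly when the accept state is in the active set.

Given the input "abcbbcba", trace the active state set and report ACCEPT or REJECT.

Answer: REJECT

Derivation:
start: ε-closure({0}) = {0,2}
'a' @ 1: {3,4}
'b' @ 2: {5,6}
'c' @ 3: {}  — no active states
rest 'bbcba' ignored (set empty)
end set {} — state 1 not in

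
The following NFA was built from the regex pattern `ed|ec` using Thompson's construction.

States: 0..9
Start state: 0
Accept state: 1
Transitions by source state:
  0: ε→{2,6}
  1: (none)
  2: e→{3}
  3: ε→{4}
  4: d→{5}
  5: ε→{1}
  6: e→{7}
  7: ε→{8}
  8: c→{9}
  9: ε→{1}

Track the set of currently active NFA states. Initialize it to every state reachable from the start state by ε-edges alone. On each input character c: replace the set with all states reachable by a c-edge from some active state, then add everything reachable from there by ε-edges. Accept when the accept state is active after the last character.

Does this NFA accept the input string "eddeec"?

Answer: REJECT

Derivation:
start: ε-closure({0}) = {0,2,6}
'e' @ 1: {3,4,7,8}
'd' @ 2: {1,5}  ✓accept
'd' @ 3: {}  — no active states
rest 'eec' ignored (set empty)
final: {}; accept 1 not in set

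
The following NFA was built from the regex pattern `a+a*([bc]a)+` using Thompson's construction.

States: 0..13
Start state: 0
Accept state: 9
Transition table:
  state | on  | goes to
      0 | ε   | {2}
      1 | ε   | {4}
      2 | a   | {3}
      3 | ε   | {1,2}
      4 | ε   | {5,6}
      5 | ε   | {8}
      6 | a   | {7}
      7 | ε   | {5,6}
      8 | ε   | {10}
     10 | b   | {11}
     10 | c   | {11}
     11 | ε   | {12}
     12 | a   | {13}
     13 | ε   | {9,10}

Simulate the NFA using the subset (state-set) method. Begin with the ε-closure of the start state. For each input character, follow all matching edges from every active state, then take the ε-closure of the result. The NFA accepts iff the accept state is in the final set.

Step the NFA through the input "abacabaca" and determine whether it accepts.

Answer: ACCEPT

Derivation:
start: ε-closure({0}) = {0,2}
'a' @ 1: {1,2,3,4,5,6,8,10}
'b' @ 2: {11,12}
'a' @ 3: {9,10,13}  (accept∈set)
'c' @ 4: {11,12}
'a' @ 5: {9,10,13}  (accept∈set)
'b' @ 6: {11,12}
'a' @ 7: {9,10,13}  (accept∈set)
'c' @ 8: {11,12}
'a' @ 9: {9,10,13}  (accept∈set)
final: {9,10,13}; accept 9 in set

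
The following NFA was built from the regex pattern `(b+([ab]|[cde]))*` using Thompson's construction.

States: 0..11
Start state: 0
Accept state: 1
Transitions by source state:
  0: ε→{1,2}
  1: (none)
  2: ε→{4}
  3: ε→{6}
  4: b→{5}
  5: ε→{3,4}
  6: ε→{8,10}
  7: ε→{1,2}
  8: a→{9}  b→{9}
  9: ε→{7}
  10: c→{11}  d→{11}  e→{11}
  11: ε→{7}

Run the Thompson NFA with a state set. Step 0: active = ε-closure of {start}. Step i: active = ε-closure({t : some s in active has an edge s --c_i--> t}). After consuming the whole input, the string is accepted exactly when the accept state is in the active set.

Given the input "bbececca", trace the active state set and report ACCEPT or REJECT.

initial (ε-close {0}): {0,1,2,4}
'b' @ 1: {3,4,5,6,8,10}
'b' @ 2: {1,2,3,4,5,6,7,8,9,10}  ✓accept
'e' @ 3: {1,2,4,7,11}  ✓accept
'c' @ 4: {}  — no active states
rest 'ecca' ignored (set empty)
end set {} — state 1 not in

Answer: REJECT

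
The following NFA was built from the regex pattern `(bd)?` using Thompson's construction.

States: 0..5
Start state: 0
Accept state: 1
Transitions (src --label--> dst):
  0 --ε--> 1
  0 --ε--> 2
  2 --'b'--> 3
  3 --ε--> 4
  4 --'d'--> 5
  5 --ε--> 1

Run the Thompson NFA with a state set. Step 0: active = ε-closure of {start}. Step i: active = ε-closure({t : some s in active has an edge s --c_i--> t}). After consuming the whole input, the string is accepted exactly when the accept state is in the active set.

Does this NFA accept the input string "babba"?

start: ε-closure({0}) = {0,1,2}
'b' @ 1: {3,4}
'a' @ 2: {}  — dead — no transitions
rest 'bba' ignored (set empty)
after full input: {}  (accept=1 not in)

Answer: REJECT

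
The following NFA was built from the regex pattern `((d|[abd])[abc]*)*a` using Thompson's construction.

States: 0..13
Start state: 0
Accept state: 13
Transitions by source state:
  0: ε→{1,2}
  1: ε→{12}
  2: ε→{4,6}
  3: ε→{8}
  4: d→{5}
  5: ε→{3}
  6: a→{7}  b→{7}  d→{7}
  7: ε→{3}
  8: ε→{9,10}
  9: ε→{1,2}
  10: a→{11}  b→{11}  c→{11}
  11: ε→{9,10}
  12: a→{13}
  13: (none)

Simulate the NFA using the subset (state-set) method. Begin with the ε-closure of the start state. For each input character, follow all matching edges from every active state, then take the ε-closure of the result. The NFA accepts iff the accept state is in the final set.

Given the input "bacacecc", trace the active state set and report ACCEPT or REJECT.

initial (ε-close {0}): {0,1,2,4,6,12}
'b' @ 1: {1,2,3,4,6,7,8,9,10,12}
'a' @ 2: {1,2,3,4,6,7,8,9,10,11,12,13}  [accepting]
'c' @ 3: {1,2,4,6,9,10,11,12}
'a' @ 4: {1,2,3,4,6,7,8,9,10,11,12,13}  [accepting]
'c' @ 5: {1,2,4,6,9,10,11,12}
'e' @ 6: {}  — dead — no transitions
rest 'cc' ignored (set empty)
after full input: {}  (accept=13 not in)

Answer: REJECT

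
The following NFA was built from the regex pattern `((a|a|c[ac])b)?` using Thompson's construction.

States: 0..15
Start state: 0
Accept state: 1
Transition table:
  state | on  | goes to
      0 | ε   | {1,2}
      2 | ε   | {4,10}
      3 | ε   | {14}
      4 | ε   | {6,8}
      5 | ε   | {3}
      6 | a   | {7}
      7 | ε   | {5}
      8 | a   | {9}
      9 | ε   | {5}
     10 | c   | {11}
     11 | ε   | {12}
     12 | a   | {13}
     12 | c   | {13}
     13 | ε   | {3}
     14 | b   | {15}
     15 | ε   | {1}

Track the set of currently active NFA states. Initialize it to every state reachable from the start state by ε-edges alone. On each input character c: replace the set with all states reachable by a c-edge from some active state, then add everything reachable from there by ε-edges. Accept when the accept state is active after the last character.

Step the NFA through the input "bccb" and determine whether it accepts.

Answer: REJECT

Trace:
start: ε-closure({0}) = {0,1,2,4,6,8,10}
'b' @ 1: {}  — dead — no transitions
rest 'ccb' ignored (set empty)
end set {} — state 1 not in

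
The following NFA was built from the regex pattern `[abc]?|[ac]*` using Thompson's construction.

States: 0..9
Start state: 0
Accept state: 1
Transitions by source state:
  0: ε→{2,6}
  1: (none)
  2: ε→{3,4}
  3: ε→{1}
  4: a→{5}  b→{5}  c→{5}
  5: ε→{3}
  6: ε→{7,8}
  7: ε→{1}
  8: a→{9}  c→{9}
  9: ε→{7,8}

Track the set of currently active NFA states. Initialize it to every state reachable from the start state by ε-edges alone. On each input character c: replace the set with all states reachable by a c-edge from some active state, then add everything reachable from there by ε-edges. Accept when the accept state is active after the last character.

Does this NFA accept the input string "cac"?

Answer: ACCEPT

Derivation:
initial (ε-close {0}): {0,1,2,3,4,6,7,8}
'c' @ 1: {1,3,5,7,8,9}  (accept∈set)
'a' @ 2: {1,7,8,9}  (accept∈set)
'c' @ 3: {1,7,8,9}  (accept∈set)
end set {1,7,8,9} — state 1 in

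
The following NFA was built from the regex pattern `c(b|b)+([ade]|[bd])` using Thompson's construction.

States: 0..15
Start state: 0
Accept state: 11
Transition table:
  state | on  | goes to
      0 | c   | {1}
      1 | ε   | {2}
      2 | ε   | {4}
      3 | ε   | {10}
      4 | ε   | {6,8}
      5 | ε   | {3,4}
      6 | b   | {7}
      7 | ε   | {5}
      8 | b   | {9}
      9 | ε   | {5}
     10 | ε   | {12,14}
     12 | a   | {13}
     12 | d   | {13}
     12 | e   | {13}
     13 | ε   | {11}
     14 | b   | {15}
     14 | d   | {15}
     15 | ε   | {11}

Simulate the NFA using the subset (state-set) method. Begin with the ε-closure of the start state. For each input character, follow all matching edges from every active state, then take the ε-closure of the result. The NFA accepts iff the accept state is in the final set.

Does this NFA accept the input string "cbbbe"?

S₀ = ε-closure({0}) = {0}
'c' @ 1: {1,2,4,6,8}
'b' @ 2: {3,4,5,6,7,8,9,10,12,14}
'b' @ 3: {3,4,5,6,7,8,9,10,11,12,14,15}  [accepting]
'b' @ 4: {3,4,5,6,7,8,9,10,11,12,14,15}  [accepting]
'e' @ 5: {11,13}  [accepting]
after full input: {11,13}  (accept=11 in)

Answer: ACCEPT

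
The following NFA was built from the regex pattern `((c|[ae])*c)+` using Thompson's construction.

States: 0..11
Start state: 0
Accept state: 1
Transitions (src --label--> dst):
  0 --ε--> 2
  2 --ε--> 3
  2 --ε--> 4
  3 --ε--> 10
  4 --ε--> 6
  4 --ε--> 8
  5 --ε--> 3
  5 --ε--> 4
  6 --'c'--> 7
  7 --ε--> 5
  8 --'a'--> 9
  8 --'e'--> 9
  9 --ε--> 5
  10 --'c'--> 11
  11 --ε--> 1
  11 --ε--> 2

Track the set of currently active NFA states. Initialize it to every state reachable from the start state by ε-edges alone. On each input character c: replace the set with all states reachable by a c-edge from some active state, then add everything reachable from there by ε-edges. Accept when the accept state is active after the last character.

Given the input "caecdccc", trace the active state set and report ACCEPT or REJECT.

Answer: REJECT

Derivation:
initial (ε-close {0}): {0,2,3,4,6,8,10}
'c' @ 1: {1,2,3,4,5,6,7,8,10,11}  (accept∈set)
'a' @ 2: {3,4,5,6,8,9,10}
'e' @ 3: {3,4,5,6,8,9,10}
'c' @ 4: {1,2,3,4,5,6,7,8,10,11}  (accept∈set)
'd' @ 5: {}  — dead — no transitions
rest 'ccc' ignored (set empty)
final: {}; accept 1 not in set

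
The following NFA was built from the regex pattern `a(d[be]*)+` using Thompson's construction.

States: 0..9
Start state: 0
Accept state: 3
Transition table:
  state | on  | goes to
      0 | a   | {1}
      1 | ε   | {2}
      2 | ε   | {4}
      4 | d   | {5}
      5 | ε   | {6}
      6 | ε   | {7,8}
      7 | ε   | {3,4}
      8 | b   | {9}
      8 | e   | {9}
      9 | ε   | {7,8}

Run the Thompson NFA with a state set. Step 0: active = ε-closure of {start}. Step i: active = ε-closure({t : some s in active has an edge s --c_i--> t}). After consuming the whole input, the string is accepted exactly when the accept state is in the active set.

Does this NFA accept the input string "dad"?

Answer: REJECT

Derivation:
initial (ε-close {0}): {0}
'd' @ 1: {}  — dead — no transitions
rest 'ad' ignored (set empty)
end set {} — state 3 not in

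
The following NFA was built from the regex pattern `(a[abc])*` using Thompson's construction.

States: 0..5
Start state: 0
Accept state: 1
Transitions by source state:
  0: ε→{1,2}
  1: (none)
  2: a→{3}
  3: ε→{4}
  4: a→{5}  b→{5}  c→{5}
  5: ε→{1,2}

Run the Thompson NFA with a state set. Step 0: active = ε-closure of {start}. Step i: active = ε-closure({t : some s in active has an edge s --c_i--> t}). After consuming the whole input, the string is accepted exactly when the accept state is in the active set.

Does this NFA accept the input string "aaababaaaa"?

Answer: ACCEPT

Trace:
initial (ε-close {0}): {0,1,2}
'a' @ 1: {3,4}
'a' @ 2: {1,2,5}  (accept∈set)
'a' @ 3: {3,4}
'b' @ 4: {1,2,5}  (accept∈set)
'a' @ 5: {3,4}
'b' @ 6: {1,2,5}  (accept∈set)
'a' @ 7: {3,4}
'a' @ 8: {1,2,5}  (accept∈set)
'a' @ 9: {3,4}
'a' @ 10: {1,2,5}  (accept∈set)
after full input: {1,2,5}  (accept=1 in)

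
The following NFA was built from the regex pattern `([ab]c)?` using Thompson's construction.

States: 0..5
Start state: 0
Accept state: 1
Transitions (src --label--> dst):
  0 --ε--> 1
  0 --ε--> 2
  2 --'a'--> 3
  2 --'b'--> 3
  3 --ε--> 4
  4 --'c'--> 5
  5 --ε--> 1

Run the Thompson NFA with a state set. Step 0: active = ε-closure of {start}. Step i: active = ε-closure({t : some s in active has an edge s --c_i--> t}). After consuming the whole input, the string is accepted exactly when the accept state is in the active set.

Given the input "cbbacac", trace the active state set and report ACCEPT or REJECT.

start: ε-closure({0}) = {0,1,2}
'c' @ 1: {}  — no active states
rest 'bbacac' ignored (set empty)
after full input: {}  (accept=1 not in)

Answer: REJECT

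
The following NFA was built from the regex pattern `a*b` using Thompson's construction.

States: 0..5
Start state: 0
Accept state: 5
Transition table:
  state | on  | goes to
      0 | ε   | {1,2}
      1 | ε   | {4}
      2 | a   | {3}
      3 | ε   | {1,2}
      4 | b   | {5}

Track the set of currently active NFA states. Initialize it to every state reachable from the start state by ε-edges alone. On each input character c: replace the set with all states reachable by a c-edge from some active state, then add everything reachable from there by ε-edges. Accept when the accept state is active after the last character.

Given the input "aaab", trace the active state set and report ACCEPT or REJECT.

start: ε-closure({0}) = {0,1,2,4}
'a' @ 1: {1,2,3,4}
'a' @ 2: {1,2,3,4}
'a' @ 3: {1,2,3,4}
'b' @ 4: {5}  ✓accept
end set {5} — state 5 in

Answer: ACCEPT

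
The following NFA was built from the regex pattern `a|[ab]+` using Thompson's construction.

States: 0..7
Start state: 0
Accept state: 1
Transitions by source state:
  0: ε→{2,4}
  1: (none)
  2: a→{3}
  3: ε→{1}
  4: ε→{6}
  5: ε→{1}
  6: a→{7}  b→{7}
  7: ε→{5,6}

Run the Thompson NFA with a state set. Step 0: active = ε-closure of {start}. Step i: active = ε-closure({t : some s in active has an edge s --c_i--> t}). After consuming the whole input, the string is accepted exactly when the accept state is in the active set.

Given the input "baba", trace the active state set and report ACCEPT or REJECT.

S₀ = ε-closure({0}) = {0,2,4,6}
'b' @ 1: {1,5,6,7}  (accept∈set)
'a' @ 2: {1,5,6,7}  (accept∈set)
'b' @ 3: {1,5,6,7}  (accept∈set)
'a' @ 4: {1,5,6,7}  (accept∈set)
after full input: {1,5,6,7}  (accept=1 in)

Answer: ACCEPT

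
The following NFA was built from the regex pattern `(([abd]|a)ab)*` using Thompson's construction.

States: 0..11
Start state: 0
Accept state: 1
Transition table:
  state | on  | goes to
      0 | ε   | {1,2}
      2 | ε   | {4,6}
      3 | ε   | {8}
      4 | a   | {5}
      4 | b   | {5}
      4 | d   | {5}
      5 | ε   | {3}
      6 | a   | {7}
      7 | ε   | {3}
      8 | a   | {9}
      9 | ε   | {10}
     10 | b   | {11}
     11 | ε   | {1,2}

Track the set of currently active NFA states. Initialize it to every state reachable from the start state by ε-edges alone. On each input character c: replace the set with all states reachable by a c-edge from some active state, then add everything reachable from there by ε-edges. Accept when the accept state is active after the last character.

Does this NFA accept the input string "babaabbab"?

initial (ε-close {0}): {0,1,2,4,6}
'b' @ 1: {3,5,8}
'a' @ 2: {9,10}
'b' @ 3: {1,2,4,6,11}  ✓accept
'a' @ 4: {3,5,7,8}
'a' @ 5: {9,10}
'b' @ 6: {1,2,4,6,11}  ✓accept
'b' @ 7: {3,5,8}
'a' @ 8: {9,10}
'b' @ 9: {1,2,4,6,11}  ✓accept
end set {1,2,4,6,11} — state 1 in

Answer: ACCEPT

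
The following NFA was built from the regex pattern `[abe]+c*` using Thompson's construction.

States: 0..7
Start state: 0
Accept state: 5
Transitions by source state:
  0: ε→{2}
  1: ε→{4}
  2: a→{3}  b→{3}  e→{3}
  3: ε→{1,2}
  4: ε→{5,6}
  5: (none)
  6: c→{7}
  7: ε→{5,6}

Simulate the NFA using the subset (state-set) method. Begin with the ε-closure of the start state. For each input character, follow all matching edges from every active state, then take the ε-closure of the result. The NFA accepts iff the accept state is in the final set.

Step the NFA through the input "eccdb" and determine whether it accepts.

S₀ = ε-closure({0}) = {0,2}
'e' @ 1: {1,2,3,4,5,6}  ✓accept
'c' @ 2: {5,6,7}  ✓accept
'c' @ 3: {5,6,7}  ✓accept
'd' @ 4: {}  — state set empty
rest 'b' ignored (set empty)
end set {} — state 5 not in

Answer: REJECT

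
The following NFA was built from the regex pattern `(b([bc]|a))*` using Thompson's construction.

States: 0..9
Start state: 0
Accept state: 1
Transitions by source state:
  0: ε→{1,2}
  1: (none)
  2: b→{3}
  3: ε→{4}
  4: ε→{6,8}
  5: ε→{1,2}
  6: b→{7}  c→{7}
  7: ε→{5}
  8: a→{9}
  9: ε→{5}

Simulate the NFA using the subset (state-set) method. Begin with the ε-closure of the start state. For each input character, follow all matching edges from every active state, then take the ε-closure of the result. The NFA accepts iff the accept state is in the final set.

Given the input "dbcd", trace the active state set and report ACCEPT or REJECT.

Answer: REJECT

Steps:
S₀ = ε-closure({0}) = {0,1,2}
'd' @ 1: {}  — dead — no transitions
rest 'bcd' ignored (set empty)
final: {}; accept 1 not in set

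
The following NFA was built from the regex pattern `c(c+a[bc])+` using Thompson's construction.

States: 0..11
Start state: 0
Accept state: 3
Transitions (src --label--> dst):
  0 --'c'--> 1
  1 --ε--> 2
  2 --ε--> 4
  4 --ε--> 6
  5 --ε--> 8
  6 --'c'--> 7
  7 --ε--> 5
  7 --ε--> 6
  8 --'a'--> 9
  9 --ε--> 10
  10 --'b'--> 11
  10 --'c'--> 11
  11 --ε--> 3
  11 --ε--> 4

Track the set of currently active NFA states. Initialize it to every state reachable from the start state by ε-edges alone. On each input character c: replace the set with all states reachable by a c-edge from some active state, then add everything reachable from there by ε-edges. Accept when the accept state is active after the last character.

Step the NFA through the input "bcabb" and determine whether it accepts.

initial (ε-close {0}): {0}
'b' @ 1: {}  — state set empty
rest 'cabb' ignored (set empty)
final: {}; accept 3 not in set

Answer: REJECT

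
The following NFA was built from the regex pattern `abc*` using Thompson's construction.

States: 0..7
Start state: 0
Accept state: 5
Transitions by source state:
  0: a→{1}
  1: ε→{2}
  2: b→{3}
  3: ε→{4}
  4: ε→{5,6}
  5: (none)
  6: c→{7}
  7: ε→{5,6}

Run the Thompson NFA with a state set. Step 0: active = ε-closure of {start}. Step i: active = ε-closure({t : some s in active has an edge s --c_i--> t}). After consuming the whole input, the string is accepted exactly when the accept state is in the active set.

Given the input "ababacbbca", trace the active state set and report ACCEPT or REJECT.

start: ε-closure({0}) = {0}
'a' @ 1: {1,2}
'b' @ 2: {3,4,5,6}  [accepting]
'a' @ 3: {}  — dead — no transitions
rest 'bacbbca' ignored (set empty)
final: {}; accept 5 not in set

Answer: REJECT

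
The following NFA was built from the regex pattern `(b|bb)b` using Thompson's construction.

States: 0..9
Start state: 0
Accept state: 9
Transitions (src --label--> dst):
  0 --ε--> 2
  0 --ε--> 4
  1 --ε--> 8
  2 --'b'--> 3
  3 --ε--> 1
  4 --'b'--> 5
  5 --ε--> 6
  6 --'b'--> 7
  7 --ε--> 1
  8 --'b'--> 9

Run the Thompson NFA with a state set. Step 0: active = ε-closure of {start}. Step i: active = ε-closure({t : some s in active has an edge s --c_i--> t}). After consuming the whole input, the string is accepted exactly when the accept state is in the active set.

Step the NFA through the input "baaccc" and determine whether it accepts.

initial (ε-close {0}): {0,2,4}
'b' @ 1: {1,3,5,6,8}
'a' @ 2: {}  — no active states
rest 'accc' ignored (set empty)
end set {} — state 9 not in

Answer: REJECT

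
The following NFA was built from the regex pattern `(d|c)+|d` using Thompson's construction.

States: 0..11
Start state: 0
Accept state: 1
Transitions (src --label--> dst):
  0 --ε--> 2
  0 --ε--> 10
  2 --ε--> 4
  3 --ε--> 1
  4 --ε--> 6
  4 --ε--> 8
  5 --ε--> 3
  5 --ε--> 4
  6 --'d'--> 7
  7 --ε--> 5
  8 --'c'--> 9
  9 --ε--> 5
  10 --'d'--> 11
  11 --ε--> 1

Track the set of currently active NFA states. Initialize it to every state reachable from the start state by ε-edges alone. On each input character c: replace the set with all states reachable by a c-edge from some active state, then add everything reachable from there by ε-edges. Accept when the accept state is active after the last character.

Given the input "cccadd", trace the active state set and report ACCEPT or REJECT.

Answer: REJECT

Steps:
S₀ = ε-closure({0}) = {0,2,4,6,8,10}
'c' @ 1: {1,3,4,5,6,8,9}  (accept∈set)
'c' @ 2: {1,3,4,5,6,8,9}  (accept∈set)
'c' @ 3: {1,3,4,5,6,8,9}  (accept∈set)
'a' @ 4: {}  — dead — no transitions
rest 'dd' ignored (set empty)
final: {}; accept 1 not in set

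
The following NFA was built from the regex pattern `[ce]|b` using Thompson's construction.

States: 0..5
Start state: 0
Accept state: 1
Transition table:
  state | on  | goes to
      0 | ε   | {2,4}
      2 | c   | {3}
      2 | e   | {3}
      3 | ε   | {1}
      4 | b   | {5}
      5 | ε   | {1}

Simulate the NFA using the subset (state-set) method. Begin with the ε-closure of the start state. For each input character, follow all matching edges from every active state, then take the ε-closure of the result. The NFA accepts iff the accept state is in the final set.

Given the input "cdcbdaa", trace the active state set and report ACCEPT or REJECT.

Answer: REJECT

Trace:
initial (ε-close {0}): {0,2,4}
'c' @ 1: {1,3}  ✓accept
'd' @ 2: {}  — no active states
rest 'cbdaa' ignored (set empty)
after full input: {}  (accept=1 not in)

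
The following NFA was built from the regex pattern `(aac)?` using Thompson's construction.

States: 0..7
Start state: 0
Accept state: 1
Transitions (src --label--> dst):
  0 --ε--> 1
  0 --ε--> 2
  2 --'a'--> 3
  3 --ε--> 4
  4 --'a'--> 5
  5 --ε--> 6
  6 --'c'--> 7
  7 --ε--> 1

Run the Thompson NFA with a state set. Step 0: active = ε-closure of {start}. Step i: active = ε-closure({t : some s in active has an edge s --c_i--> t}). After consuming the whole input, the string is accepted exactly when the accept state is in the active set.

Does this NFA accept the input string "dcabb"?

S₀ = ε-closure({0}) = {0,1,2}
'd' @ 1: {}  — no active states
rest 'cabb' ignored (set empty)
final: {}; accept 1 not in set

Answer: REJECT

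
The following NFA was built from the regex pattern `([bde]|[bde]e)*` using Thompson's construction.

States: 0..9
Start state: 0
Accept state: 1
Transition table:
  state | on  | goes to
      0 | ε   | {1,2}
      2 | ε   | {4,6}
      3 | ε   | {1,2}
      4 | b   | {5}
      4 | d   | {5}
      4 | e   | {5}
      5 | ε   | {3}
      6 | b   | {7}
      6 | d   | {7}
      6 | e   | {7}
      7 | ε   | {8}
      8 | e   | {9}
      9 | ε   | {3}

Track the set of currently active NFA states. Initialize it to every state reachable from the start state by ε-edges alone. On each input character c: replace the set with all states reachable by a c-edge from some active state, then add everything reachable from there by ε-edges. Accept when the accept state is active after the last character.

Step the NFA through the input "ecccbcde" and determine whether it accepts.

Answer: REJECT

Steps:
S₀ = ε-closure({0}) = {0,1,2,4,6}
'e' @ 1: {1,2,3,4,5,6,7,8}  ✓accept
'c' @ 2: {}  — dead — no transitions
rest 'ccbcde' ignored (set empty)
end set {} — state 1 not in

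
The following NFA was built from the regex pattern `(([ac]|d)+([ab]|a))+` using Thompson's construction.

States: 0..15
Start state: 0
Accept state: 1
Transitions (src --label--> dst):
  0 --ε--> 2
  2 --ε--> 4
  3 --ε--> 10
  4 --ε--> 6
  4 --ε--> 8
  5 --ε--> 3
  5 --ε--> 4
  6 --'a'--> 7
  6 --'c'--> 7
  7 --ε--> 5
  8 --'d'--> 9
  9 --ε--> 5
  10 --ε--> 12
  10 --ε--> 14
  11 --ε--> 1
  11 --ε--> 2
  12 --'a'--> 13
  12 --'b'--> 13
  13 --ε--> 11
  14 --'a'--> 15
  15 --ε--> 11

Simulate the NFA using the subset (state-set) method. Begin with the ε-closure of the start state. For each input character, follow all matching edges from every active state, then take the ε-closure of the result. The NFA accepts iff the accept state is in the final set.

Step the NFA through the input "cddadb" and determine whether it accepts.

S₀ = ε-closure({0}) = {0,2,4,6,8}
'c' @ 1: {3,4,5,6,7,8,10,12,14}
'd' @ 2: {3,4,5,6,8,9,10,12,14}
'd' @ 3: {3,4,5,6,8,9,10,12,14}
'a' @ 4: {1,2,3,4,5,6,7,8,10,11,12,13,14,15}  ✓accept
'd' @ 5: {3,4,5,6,8,9,10,12,14}
'b' @ 6: {1,2,4,6,8,11,13}  ✓accept
final: {1,2,4,6,8,11,13}; accept 1 in set

Answer: ACCEPT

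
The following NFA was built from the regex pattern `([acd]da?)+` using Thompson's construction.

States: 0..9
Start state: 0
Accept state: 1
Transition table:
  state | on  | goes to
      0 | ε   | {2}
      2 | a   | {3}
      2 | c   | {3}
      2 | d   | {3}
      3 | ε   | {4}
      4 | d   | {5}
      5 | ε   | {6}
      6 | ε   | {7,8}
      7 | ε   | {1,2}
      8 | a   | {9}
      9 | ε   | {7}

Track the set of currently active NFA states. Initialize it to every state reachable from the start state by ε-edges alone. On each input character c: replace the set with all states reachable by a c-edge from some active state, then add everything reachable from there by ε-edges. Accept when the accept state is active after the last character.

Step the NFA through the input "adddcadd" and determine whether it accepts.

Answer: REJECT

Derivation:
S₀ = ε-closure({0}) = {0,2}
'a' @ 1: {3,4}
'd' @ 2: {1,2,5,6,7,8}  ✓accept
'd' @ 3: {3,4}
'd' @ 4: {1,2,5,6,7,8}  ✓accept
'c' @ 5: {3,4}
'a' @ 6: {}  — state set empty
rest 'dd' ignored (set empty)
final: {}; accept 1 not in set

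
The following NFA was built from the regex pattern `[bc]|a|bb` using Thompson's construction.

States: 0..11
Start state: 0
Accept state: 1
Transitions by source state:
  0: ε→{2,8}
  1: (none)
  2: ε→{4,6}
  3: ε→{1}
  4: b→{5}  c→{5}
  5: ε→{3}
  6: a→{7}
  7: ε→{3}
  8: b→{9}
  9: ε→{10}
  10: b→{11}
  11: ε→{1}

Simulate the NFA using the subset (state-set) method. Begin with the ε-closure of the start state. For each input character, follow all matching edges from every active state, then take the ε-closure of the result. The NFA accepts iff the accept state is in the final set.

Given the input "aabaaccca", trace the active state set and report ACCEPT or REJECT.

start: ε-closure({0}) = {0,2,4,6,8}
'a' @ 1: {1,3,7}  (accept∈set)
'a' @ 2: {}  — dead — no transitions
rest 'baaccca' ignored (set empty)
end set {} — state 1 not in

Answer: REJECT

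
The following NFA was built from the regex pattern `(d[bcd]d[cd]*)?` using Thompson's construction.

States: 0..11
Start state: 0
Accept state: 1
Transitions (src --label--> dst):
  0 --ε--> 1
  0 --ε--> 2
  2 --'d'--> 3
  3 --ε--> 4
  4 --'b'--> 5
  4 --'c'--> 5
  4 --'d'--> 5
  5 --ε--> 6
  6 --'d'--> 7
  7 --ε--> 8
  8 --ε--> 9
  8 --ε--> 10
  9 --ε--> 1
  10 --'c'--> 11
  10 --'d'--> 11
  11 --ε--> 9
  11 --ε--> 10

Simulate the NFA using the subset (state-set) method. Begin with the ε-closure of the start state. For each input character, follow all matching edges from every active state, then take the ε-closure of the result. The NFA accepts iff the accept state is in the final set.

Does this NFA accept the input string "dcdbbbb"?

start: ε-closure({0}) = {0,1,2}
'd' @ 1: {3,4}
'c' @ 2: {5,6}
'd' @ 3: {1,7,8,9,10}  [accepting]
'b' @ 4: {}  — no active states
rest 'bbb' ignored (set empty)
final: {}; accept 1 not in set

Answer: REJECT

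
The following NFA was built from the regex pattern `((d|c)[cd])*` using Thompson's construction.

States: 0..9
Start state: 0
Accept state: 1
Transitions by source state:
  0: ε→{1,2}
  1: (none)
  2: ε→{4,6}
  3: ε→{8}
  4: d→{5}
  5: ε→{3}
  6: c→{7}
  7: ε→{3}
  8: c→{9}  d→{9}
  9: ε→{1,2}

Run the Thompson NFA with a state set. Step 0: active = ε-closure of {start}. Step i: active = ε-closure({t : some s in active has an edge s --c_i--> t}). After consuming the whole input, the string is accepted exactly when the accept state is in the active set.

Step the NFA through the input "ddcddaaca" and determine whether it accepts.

initial (ε-close {0}): {0,1,2,4,6}
'd' @ 1: {3,5,8}
'd' @ 2: {1,2,4,6,9}  [accepting]
'c' @ 3: {3,7,8}
'd' @ 4: {1,2,4,6,9}  [accepting]
'd' @ 5: {3,5,8}
'a' @ 6: {}  — state set empty
rest 'aca' ignored (set empty)
after full input: {}  (accept=1 not in)

Answer: REJECT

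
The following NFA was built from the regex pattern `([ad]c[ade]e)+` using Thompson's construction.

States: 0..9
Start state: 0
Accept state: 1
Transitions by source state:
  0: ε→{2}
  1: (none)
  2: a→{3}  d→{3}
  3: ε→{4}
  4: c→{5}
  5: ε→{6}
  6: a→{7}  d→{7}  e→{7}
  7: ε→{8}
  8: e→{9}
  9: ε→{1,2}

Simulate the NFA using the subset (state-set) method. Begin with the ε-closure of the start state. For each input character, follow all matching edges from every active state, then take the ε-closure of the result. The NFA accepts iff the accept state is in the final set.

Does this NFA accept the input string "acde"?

S₀ = ε-closure({0}) = {0,2}
'a' @ 1: {3,4}
'c' @ 2: {5,6}
'd' @ 3: {7,8}
'e' @ 4: {1,2,9}  (accept∈set)
end set {1,2,9} — state 1 in

Answer: ACCEPT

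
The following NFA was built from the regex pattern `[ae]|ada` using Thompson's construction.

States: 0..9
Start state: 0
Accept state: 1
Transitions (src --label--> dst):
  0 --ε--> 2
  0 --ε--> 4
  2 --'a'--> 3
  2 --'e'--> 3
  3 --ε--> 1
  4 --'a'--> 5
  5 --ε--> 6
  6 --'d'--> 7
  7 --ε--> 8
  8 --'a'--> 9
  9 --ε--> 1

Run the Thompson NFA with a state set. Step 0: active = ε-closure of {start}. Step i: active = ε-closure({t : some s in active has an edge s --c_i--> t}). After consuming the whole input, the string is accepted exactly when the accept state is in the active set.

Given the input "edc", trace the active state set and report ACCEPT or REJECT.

S₀ = ε-closure({0}) = {0,2,4}
'e' @ 1: {1,3}  ✓accept
'd' @ 2: {}  — no active states
rest 'c' ignored (set empty)
after full input: {}  (accept=1 not in)

Answer: REJECT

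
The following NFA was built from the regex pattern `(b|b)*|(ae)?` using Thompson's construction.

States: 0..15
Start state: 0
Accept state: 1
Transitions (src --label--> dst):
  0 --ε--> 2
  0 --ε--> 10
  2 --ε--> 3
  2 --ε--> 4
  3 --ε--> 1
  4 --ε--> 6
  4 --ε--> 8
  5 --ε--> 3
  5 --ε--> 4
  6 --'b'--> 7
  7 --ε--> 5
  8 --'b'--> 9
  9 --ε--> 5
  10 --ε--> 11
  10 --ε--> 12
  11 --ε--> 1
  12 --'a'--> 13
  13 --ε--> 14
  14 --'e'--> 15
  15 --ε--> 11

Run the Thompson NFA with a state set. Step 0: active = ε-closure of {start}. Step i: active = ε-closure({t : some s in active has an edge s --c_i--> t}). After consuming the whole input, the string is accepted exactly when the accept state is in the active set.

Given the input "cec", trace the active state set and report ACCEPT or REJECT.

initial (ε-close {0}): {0,1,2,3,4,6,8,10,11,12}
'c' @ 1: {}  — no active states
rest 'ec' ignored (set empty)
final: {}; accept 1 not in set

Answer: REJECT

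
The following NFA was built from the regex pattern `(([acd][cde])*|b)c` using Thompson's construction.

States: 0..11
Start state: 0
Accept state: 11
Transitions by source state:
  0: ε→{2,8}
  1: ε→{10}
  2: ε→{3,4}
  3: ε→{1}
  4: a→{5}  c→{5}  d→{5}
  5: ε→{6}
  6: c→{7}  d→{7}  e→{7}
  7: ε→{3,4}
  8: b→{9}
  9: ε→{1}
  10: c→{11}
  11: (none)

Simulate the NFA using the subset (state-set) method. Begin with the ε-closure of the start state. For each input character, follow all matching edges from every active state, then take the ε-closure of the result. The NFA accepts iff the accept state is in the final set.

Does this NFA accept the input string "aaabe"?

Answer: REJECT

Steps:
initial (ε-close {0}): {0,1,2,3,4,8,10}
'a' @ 1: {5,6}
'a' @ 2: {}  — dead — no transitions
rest 'abe' ignored (set empty)
end set {} — state 11 not in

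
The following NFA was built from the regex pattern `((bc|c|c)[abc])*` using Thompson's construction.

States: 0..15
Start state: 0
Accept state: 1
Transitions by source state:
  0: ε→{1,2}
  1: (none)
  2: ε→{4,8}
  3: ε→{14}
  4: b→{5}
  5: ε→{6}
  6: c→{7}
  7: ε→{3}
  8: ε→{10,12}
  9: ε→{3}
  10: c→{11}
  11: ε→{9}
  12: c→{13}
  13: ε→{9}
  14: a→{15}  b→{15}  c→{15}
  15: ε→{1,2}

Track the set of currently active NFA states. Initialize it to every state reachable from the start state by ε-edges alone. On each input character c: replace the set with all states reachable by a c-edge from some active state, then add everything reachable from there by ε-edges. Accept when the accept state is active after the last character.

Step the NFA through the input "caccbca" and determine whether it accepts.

initial (ε-close {0}): {0,1,2,4,8,10,12}
'c' @ 1: {3,9,11,13,14}
'a' @ 2: {1,2,4,8,10,12,15}  (accept∈set)
'c' @ 3: {3,9,11,13,14}
'c' @ 4: {1,2,4,8,10,12,15}  (accept∈set)
'b' @ 5: {5,6}
'c' @ 6: {3,7,14}
'a' @ 7: {1,2,4,8,10,12,15}  (accept∈set)
final: {1,2,4,8,10,12,15}; accept 1 in set

Answer: ACCEPT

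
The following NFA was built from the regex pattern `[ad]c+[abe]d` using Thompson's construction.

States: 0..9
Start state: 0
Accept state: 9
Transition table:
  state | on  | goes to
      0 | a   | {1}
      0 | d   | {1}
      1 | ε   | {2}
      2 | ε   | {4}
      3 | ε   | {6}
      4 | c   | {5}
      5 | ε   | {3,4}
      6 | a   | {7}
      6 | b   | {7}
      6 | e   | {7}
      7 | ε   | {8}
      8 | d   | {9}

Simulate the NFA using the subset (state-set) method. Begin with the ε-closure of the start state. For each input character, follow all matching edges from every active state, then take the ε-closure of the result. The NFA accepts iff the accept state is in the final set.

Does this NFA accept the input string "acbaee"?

start: ε-closure({0}) = {0}
'a' @ 1: {1,2,4}
'c' @ 2: {3,4,5,6}
'b' @ 3: {7,8}
'a' @ 4: {}  — no active states
rest 'ee' ignored (set empty)
end set {} — state 9 not in

Answer: REJECT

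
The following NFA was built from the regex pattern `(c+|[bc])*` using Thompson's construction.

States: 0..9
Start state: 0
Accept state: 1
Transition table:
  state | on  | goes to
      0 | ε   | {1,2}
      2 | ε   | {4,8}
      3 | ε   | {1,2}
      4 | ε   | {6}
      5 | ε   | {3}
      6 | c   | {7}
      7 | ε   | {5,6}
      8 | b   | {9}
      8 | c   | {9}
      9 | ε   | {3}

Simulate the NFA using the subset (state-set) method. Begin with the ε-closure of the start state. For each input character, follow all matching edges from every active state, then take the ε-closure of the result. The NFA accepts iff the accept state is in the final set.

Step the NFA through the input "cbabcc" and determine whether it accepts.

start: ε-closure({0}) = {0,1,2,4,6,8}
'c' @ 1: {1,2,3,4,5,6,7,8,9}  [accepting]
'b' @ 2: {1,2,3,4,6,8,9}  [accepting]
'a' @ 3: {}  — state set empty
rest 'bcc' ignored (set empty)
end set {} — state 1 not in

Answer: REJECT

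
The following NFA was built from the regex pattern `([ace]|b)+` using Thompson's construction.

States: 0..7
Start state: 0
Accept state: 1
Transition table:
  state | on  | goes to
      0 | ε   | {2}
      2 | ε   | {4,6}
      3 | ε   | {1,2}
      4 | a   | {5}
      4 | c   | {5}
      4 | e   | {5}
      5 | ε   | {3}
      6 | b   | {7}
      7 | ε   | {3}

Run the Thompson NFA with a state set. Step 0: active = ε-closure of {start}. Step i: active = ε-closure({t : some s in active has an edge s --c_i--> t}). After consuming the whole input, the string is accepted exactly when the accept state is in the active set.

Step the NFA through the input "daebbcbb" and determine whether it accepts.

start: ε-closure({0}) = {0,2,4,6}
'd' @ 1: {}  — no active states
rest 'aebbcbb' ignored (set empty)
final: {}; accept 1 not in set

Answer: REJECT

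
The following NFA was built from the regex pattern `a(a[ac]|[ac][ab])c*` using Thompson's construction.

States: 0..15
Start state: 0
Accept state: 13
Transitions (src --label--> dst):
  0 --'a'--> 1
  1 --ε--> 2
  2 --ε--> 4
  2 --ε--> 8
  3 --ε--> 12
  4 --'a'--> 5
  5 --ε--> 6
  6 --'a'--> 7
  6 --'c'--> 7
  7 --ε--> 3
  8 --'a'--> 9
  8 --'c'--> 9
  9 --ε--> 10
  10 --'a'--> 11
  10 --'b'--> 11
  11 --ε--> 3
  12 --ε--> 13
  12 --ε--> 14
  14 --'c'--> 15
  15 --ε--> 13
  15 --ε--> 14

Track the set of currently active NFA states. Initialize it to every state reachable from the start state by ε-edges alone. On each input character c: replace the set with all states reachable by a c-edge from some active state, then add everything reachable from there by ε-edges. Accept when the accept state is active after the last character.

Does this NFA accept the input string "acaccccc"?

S₀ = ε-closure({0}) = {0}
'a' @ 1: {1,2,4,8}
'c' @ 2: {9,10}
'a' @ 3: {3,11,12,13,14}  [accepting]
'c' @ 4: {13,14,15}  [accepting]
'c' @ 5: {13,14,15}  [accepting]
'c' @ 6: {13,14,15}  [accepting]
'c' @ 7: {13,14,15}  [accepting]
'c' @ 8: {13,14,15}  [accepting]
final: {13,14,15}; accept 13 in set

Answer: ACCEPT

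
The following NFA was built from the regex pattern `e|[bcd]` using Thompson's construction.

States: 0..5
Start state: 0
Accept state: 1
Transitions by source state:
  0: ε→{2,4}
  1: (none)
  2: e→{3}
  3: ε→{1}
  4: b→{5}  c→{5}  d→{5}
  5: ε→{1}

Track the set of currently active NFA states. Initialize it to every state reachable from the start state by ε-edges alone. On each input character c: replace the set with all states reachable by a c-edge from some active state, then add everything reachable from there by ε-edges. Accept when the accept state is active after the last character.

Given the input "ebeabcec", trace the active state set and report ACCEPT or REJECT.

initial (ε-close {0}): {0,2,4}
'e' @ 1: {1,3}  (accept∈set)
'b' @ 2: {}  — no active states
rest 'eabcec' ignored (set empty)
final: {}; accept 1 not in set

Answer: REJECT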